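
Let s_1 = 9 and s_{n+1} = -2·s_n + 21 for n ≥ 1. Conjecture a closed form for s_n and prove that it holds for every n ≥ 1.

s_n = -(-2)^n + 7

Computing the first terms: s_1 = 9, s_2 = 3, s_3 = 15. This suggests s_n = -(-2)^n + 7.
Base case (n = 1): the formula gives 9 = 9 = s_1.
Inductive step: suppose the statement holds for some p ≥ 1, so s_p = -(-2)^p + 7.
Then s_{p+1} = -2·s_p + 21 = -2·(-(-2)^p + 7) + 21 = -(-2)^(p + 1) + 7,
which is the claimed formula at n = p+1.
Hence, by induction on n, the claim holds for every n ≥ 1.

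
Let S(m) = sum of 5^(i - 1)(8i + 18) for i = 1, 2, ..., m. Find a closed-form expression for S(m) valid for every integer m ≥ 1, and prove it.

We claim S(m) = 2·5^m(m + 2) - 4 for all m ≥ 1.
Base step (m = 1): S(1) = 26, and the closed form gives 26. They agree.
For the inductive step, assume it holds for an arbitrary i ≥ 1, so S(i) = 2·5^i(i + 2) - 4.
Then S(i+1) = S(i) + (5^i(8i + 26)) = (2·5^i(i + 2) - 4) + (5^i(8i + 26)).
Simplifying, S(i+1) = 10·5^i·i + 30·5^i - 4 = 2·5^(i+1)((i+1) + 2) - 4,
which is the closed form with m = i+1.
This completes the induction.

S(m) = 2·5^m(m + 2) - 4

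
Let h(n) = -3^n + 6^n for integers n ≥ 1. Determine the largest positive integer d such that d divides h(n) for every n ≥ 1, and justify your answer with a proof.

Computing the first values: h(1) = 3 and h(2) = 27; gcd(3, 27) = 3, so d ≤ 3.
We prove 3 | -3^n + 6^n for all n ≥ 1 by induction on n.
When n = 1: h(1) = 3 = 3·(1), so 3 | h(1).
Inductive step: suppose the statement holds for some k ≥ 1, i.e. 3 | h(k). Then
6^{k+1} − 3^{k+1} = 6·6^k − 3·3^k = 6·(6^k − 3^k) + (3)·3^k. The first term is divisible by 3 by the inductive hypothesis, and the second term (3)·3^k is divisible by 3 since 3 | 3. Hence 3 | h(k+1).
By induction, the statement is established for all n ≥ 1.
Therefore the largest such d is 3.

d = 3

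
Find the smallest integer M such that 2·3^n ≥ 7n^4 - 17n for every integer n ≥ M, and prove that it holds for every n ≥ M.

At n = 9: 39366 < 45774, so the inequality fails and M ≥ 10. We prove 2·3^n ≥ 7n^4 - 17n for all n ≥ 10.
For the base case n = 10: 2·3^n = 118098 and 7n^4 - 17n = 69830, so 118098 ≥ 69830.
Suppose the result is true for n = m, so 2·3^m ≥ 7m^4 - 17m.
Then 2·3^(m + 1) = 3·(2·3^m) ≥ 3·(7m^4 - 17m).
Also, for m ≥ 10 we have 3·(7m^4 - 17m) ≥ 7(m+1)^4 - 17(m+1), since 3·(7m^4 - 17m) − (7(m+1)^4 - 17(m+1)) = 14m^4 - 28m^3 - 42m^2 - 62m + 10, which is nonnegative for all m ≥ 10.
Combining, 2·3^(m + 1) ≥ 7(m+1)^4 - 17(m+1).
Hence, by induction on n, the claim holds for every n ≥ 10.
Hence the smallest such M is 10.

M = 10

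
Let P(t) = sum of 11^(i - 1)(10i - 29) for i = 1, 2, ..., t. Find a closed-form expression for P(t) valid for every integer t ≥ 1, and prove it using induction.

We claim P(t) = 11^t(t - 3) + 3 for all t ≥ 1.
When t = 1: P(1) = -19, and the closed form gives -19. They agree.
For the inductive step, assume it holds for an arbitrary i ≥ 1, so P(i) = 11^i(i - 3) + 3.
Then P(i+1) = P(i) + (11^i(10i - 19)) = (11^i(i - 3) + 3) + (11^i(10i - 19)).
Simplifying, P(i+1) = 11·11^i·i - 22·11^i + 3 = 11^(i+1)((i+1) - 3) + 3,
which is the closed form with t = i+1.
This completes the induction.

P(t) = 11^t(t - 3) + 3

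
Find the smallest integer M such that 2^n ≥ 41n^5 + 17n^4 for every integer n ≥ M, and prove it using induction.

M = 30

At n = 29: 536870912 < 852980886, so the inequality fails and M ≥ 30. We prove 2^n ≥ 41n^5 + 17n^4 for all n ≥ 30.
Base step (n = 30): 2^n = 1073741824 and 41n^5 + 17n^4 = 1010070000, so 1073741824 ≥ 1010070000.
Inductive step: assume the claim holds for n = j, so 2^j ≥ 41j^5 + 17j^4.
Then 2^(j + 1) = 2·(2^j) ≥ 2·(41j^5 + 17j^4).
Also, for j ≥ 30 we have 2·(41j^5 + 17j^4) ≥ 41(j+1)^5 + 17(j+1)^4, since 2·(41j^5 + 17j^4) − (41(j+1)^5 + 17(j+1)^4) = 41j^5 - 188j^4 - 478j^3 - 512j^2 - 273j - 58, which is nonnegative for all j ≥ 30.
Combining, 2^(j + 1) ≥ 41(j+1)^5 + 17(j+1)^4.
By the principle of mathematical induction, the result holds for all n ≥ 30.
Hence the smallest such M is 30.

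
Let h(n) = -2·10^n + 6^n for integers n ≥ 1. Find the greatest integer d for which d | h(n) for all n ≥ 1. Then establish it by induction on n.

d = 2

Computing the first values: h(1) = -14 and h(2) = -164; gcd(-14, -164) = 2, so d ≤ 2.
We prove 2 | -2·10^n + 6^n for all n ≥ 1 by induction on n.
Base step (n = 1): h(1) = -14 = 2·(-7), so 2 | h(1).
Inductive step: assume the claim holds for n = i, i.e. 2 | h(i). Then
h(i+1) − 10·h(i) = (-2·10^(i+1) + 6^(i+1)) − 10·(-2·10^i + 6^i) = (1)·6^i·(6 − 10) = (-4)·6^i. Since 2 | h(i) by the inductive hypothesis, 2 | 10·h(i); and 2 | -4 since -4 = 2·-2. Therefore 2 | h(i+1).
This completes the induction.
Therefore the largest such d is 2.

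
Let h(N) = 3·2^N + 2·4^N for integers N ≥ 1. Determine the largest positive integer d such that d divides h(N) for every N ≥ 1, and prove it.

Computing the first values: h(1) = 14 and h(2) = 44; gcd(14, 44) = 2, so d ≤ 2.
We prove 2 | 3·2^N + 2·4^N for all N ≥ 1 by induction on N.
Base step (N = 1): h(1) = 14 = 2·(7), so 2 | h(1).
Inductive step: suppose the statement holds for some p ≥ 1, i.e. 2 | h(p). Then
h(p+1) − 4·h(p) = (3·2^(p+1) + 2·4^(p+1)) − 4·(3·2^p + 2·4^p) = (3)·2^p·(2 − 4) = (-6)·2^p. Since 2 | h(p) by the inductive hypothesis, 2 | 4·h(p); and 2 | -6 since -6 = 2·-3. Therefore 2 | h(p+1).
Hence, by induction on N, the claim holds for every N ≥ 1.
Therefore the largest such d is 2.

d = 2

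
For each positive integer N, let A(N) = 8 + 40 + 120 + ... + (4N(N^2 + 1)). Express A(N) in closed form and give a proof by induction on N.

We claim A(N) = N(N + 1)(N^2 + N + 2) for all N ≥ 1.
Base step (N = 1): A(1) = 8, and the closed form gives 8. They agree.
Inductive step: suppose the statement holds for some j ≥ 1, so A(j) = j(j^3 + 2j^2 + 3j + 2).
Then A(j+1) = A(j) + (4(j + 1)((j + 1)^2 + 1)) = (j(j^3 + 2j^2 + 3j + 2)) + (4(j + 1)((j + 1)^2 + 1)).
Simplifying, A(j+1) = (j + 1)(j + 2)(j^2 + 3j + 4) = (j+1)((j+1) + 1)((j+1)^2 + (j+1) + 2),
which is the closed form with N = j+1.
Hence, by induction on N, the claim holds for every N ≥ 1.

A(N) = N(N + 1)(N^2 + N + 2)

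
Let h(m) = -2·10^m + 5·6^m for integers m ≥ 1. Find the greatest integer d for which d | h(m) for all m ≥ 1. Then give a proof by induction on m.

d = 10

Computing the first values: h(1) = 10 and h(2) = -20; gcd(10, -20) = 10, so d ≤ 10.
We prove 10 | -2·10^m + 5·6^m for all m ≥ 1 by induction on m.
When m = 1: h(1) = 10 = 10·(1), so 10 | h(1).
Suppose the result is true for m = i, i.e. 10 | h(i). Then
h(i+1) − 10·h(i) = (-2·10^(i+1) + 5·6^(i+1)) − 10·(-2·10^i + 5·6^i) = (5)·6^i·(6 − 10) = (-20)·6^i. Since 10 | h(i) by the inductive hypothesis, 10 | 10·h(i); and 10 | -20 since -20 = 10·-2. Therefore 10 | h(i+1).
Hence, by induction on m, the claim holds for every m ≥ 1.
Therefore the largest such d is 10.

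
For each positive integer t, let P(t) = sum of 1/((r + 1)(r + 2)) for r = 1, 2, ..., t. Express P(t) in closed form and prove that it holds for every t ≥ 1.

We claim P(t) = t/(2(t + 2)) for all t ≥ 1.
Base case (t = 1): P(1) = 1/6, and the closed form gives 1/6. They agree.
Suppose the result is true for t = r, so P(r) = r/(2(r + 2)).
Then P(r+1) = P(r) + (1/((r + 2)(r + 3))) = (r/(2(r + 2))) + (1/((r + 2)(r + 3))).
Simplifying, P(r+1) = (r + 1)/(2(r + 3)) = (r+1)/(2((r+1) + 2)),
which is the closed form with t = r+1.
Hence, by induction on t, the claim holds for every t ≥ 1.

P(t) = t/(2(t + 2))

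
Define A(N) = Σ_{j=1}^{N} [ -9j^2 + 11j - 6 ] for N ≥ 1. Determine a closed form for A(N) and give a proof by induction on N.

We claim A(N) = -N(3N^2 - N + 2) for all N ≥ 1.
Base case (N = 1): A(1) = -4, and the closed form gives -4. They agree.
Inductive step: suppose the statement holds for some j ≥ 1, so A(j) = j(-3j^2 + j - 2).
Then A(j+1) = A(j) + (11j - 9(j + 1)^2 + 5) = (j(-3j^2 + j - 2)) + (11j - 9(j + 1)^2 + 5).
Simplifying, A(j+1) = -(j + 1)(3j^2 + 5j + 4) = -(j+1)(3(j+1)^2 - (j+1) + 2),
which is the closed form with N = j+1.
Hence, by induction on N, the claim holds for every N ≥ 1.

A(N) = -N(3N^2 - N + 2)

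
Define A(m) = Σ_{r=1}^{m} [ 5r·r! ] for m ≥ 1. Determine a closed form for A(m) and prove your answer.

We claim A(m) = (5m + 5)m! - 5 for all m ≥ 1.
Base case (m = 1): A(1) = 5, and the closed form gives 5. They agree.
Inductive step: assume the claim holds for m = r, so A(r) = (5r + 5)r! - 5.
Then A(r+1) = A(r) + (5(r + 1)(r + 1)!) = ((5r + 5)r! - 5) + (5(r + 1)(r + 1)!).
Simplifying, A(r+1) = (5(r+1) + 5)(r+1)! - 5,
which is the closed form with m = r+1.
By the principle of mathematical induction, the result holds for all m ≥ 1.

A(m) = (5m + 5)m! - 5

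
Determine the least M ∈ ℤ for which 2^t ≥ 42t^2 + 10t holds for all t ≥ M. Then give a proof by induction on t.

At t = 12: 4096 < 6168, so the inequality fails and M ≥ 13. We prove 2^t ≥ 42t^2 + 10t for all t ≥ 13.
For the base case t = 13: 2^t = 8192 and 42t^2 + 10t = 7228, so 8192 ≥ 7228.
Inductive step: assume the claim holds for t = i, so 2^i ≥ 42i^2 + 10i.
Then 2^(i + 1) = 2·(2^i) ≥ 2·(42i^2 + 10i).
Also, for i ≥ 13 we have 2·(42i^2 + 10i) ≥ 42(i+1)^2 + 10(i+1), since 2·(42i^2 + 10i) − (42(i+1)^2 + 10(i+1)) = 42i^2 - 74i - 52, which is nonnegative for all i ≥ 13.
Combining, 2^(i + 1) ≥ 42(i+1)^2 + 10(i+1).
Hence, by induction on t, the claim holds for every t ≥ 13.
Hence the smallest such M is 13.

M = 13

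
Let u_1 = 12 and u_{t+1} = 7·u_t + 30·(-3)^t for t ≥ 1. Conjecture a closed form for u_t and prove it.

u_t = (-3)^(t + 1) + 3·7^(t - 1)

Computing the first terms: u_1 = 12, u_2 = -6, u_3 = 228. This suggests u_t = (-3)^(t + 1) + 3·7^(t - 1).
For the base case t = 1: the formula gives 12 = 12 = u_1.
Inductive step: assume the claim holds for t = p, so u_p = (-3)^(p + 1) + 3·7^(p - 1).
Then u_{p+1} = 7·u_p + 30·(-3)^p = 7·((-3)^(p + 1) + 3·7^(p - 1)) + 30·(-3)^p = (-3)^(p + 2) + 3·7^p = (-3)^((p+1) + 1) + 3·7^((p+1) - 1),
which is the claimed formula at t = p+1.
Hence, by induction on t, the claim holds for every t ≥ 1.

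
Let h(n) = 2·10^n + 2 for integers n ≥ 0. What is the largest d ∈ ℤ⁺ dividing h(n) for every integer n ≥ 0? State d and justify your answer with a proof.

Computing the first values: h(0) = 4 and h(1) = 22; gcd(4, 22) = 2, so d ≤ 2.
We prove 2 | 2·10^n + 2 for all n ≥ 0 by induction on n.
Base case (n = 0): h(0) = 4 = 2·(2), so 2 | h(0).
Inductive step: assume the claim holds for n = k, i.e. 2 | h(k). Then
h(k+1) = 2·10^(k+1) + 2 = 10·(2·10^k + 2) - 18 = 10·h(k) - 18. The first term is divisible by 2 by the inductive hypothesis, and -18 is divisible by 2. Hence 2 | h(k+1).
By the principle of mathematical induction, the result holds for all n ≥ 0.
Therefore the largest such d is 2.

d = 2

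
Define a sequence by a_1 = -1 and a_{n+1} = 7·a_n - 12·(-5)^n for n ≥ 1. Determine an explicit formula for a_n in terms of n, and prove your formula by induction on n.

a_n = (-5)^n + 4·7^(n - 1)

Computing the first terms: a_1 = -1, a_2 = 53, a_3 = 71. This suggests a_n = (-5)^n + 4·7^(n - 1).
Base step (n = 1): the formula gives -1 = -1 = a_1.
Inductive step: assume the claim holds for n = p, so a_p = (-5)^p + 4·7^(p - 1).
Then a_{p+1} = 7·a_p - 12·(-5)^p = 7·((-5)^p + 4·7^(p - 1)) - 12·(-5)^p = (-5)^(p + 1) + 4·7^p = (-5)^(p+1) + 4·7^((p+1) - 1),
which is the claimed formula at n = p+1.
By induction, the statement is established for all n ≥ 1.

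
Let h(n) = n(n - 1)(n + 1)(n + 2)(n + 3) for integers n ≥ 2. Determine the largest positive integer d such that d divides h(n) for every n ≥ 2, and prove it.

Computing the first values: h(2) = 120 and h(3) = 720; gcd(120, 720) = 120, so d ≤ 120.
We prove 120 | n(n - 1)(n + 1)(n + 2)(n + 3) for all n ≥ 2 by induction on n.
Base case (n = 2): h(2) = 120 = 120·(1), so 120 | h(2).
Inductive step: assume the claim holds for n = p, i.e. 120 | h(p). Then
h(p+1) − h(p) = p·(p+1)·(p+2)·(p+3)·(p+4) − (p-1)·p·(p+1)·(p+2)·(p+3) = p·(p+1)·(p+2)·(p+3)·[(p+4) − (p-1)] = 5·p·(p+1)·(p+2)·(p+3). The product of 4 consecutive integers is divisible by (4)! = 24, so h(p+1) − h(p) is divisible by 5·24 = 120. By the inductive hypothesis 120 | h(p), hence 120 | h(p+1).
Hence, by induction on n, the claim holds for every n ≥ 2.
Therefore the largest such d is 120.

d = 120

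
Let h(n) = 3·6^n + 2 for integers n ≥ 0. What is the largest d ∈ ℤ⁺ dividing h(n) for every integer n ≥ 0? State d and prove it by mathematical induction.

d = 5

Computing the first values: h(0) = 5 and h(1) = 20; gcd(5, 20) = 5, so d ≤ 5.
We prove 5 | 3·6^n + 2 for all n ≥ 0 by induction on n.
Base step (n = 0): h(0) = 5 = 5·(1), so 5 | h(0).
For the inductive step, assume it holds for an arbitrary m ≥ 0, i.e. 5 | h(m). Then
h(m+1) = 3·6^(m+1) + 2 = 6·(3·6^m + 2) - 10 = 6·h(m) - 10. The first term is divisible by 5 by the inductive hypothesis, and -10 is divisible by 5. Hence 5 | h(m+1).
By the principle of mathematical induction, the result holds for all n ≥ 0.
Therefore the largest such d is 5.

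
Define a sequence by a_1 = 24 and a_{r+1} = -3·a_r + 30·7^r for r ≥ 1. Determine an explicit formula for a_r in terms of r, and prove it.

Computing the first terms: a_1 = 24, a_2 = 138, a_3 = 1056. This suggests a_r = -(-3)^r + 3·7^r.
When r = 1: the formula gives 24 = 24 = a_1.
For the inductive step, assume it holds for an arbitrary i ≥ 1, so a_i = -(-3)^i + 3·7^i.
Then a_{i+1} = -3·a_i + 30·7^i = -3·(-(-3)^i + 3·7^i) + 30·7^i = -(-3)^(i + 1) + 3·7^(i + 1),
which is the claimed formula at r = i+1.
Hence, by induction on r, the claim holds for every r ≥ 1.

a_r = -(-3)^r + 3·7^r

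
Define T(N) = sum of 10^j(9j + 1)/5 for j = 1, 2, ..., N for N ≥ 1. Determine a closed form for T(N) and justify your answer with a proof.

We claim T(N) = 2·10^N·N for all N ≥ 1.
Base case (N = 1): T(1) = 20, and the closed form gives 20. They agree.
For the inductive step, assume it holds for an arbitrary j ≥ 1, so T(j) = 2·10^j·j.
Then T(j+1) = T(j) + (10^j(18j + 20)) = (2·10^j·j) + (10^j(18j + 20)).
Simplifying, T(j+1) = 20·10^j(j + 1) = 2·10^(j+1)·(j+1),
which is the closed form with N = j+1.
Hence, by induction on N, the claim holds for every N ≥ 1.

T(N) = 2·10^N·N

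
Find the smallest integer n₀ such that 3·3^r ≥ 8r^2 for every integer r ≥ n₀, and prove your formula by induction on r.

At r = 2: 27 < 32, so the inequality fails and n₀ ≥ 3. We prove 3·3^r ≥ 8r^2 for all r ≥ 3.
For the base case r = 3: 3·3^r = 81 and 8r^2 = 72, so 81 ≥ 72.
For the inductive step, assume it holds for an arbitrary m ≥ 3, so 3·3^m ≥ 8m^2.
Then 3·3^(m + 1) = 3·(3·3^m) ≥ 3·(8m^2).
Also, for m ≥ 3 we have 3·(8m^2) ≥ 8(m+1)^2, since 3 ≥ (1 + 1/m)^2 for all m ≥ 3.
Combining, 3·3^(m + 1) ≥ 8(m+1)^2.
This completes the induction.
Hence the smallest such n₀ is 3.

n₀ = 3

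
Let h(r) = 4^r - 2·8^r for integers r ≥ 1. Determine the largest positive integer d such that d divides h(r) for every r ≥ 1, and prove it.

Computing the first values: h(1) = -12 and h(2) = -112; gcd(-12, -112) = 4, so d ≤ 4.
We prove 4 | 4^r - 2·8^r for all r ≥ 1 by induction on r.
When r = 1: h(1) = -12 = 4·(-3), so 4 | h(1).
For the inductive step, assume it holds for an arbitrary k ≥ 1, i.e. 4 | h(k). Then
h(k+1) − 8·h(k) = (4^(k+1) - 2·8^(k+1)) − 8·(4^k - 2·8^k) = (1)·4^k·(4 − 8) = (-4)·4^k. Since 4 | h(k) by the inductive hypothesis, 4 | 8·h(k); and 4 | -4 since -4 = 4·-1. Therefore 4 | h(k+1).
By the principle of mathematical induction, the result holds for all r ≥ 1.
Therefore the largest such d is 4.

d = 4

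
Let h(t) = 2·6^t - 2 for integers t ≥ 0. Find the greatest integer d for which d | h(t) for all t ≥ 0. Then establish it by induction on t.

Computing the first values: h(0) = 0 and h(1) = 10; gcd(0, 10) = 10, so d ≤ 10.
We prove 10 | 2·6^t - 2 for all t ≥ 0 by induction on t.
For the base case t = 0: h(0) = 0 = 10·(0), so 10 | h(0).
For the inductive step, assume it holds for an arbitrary k ≥ 0, i.e. 10 | h(k). Then
h(k+1) = 2·6^(k+1) - 2 = 6·(2·6^k - 2) + 10 = 6·h(k) + 10. The first term is divisible by 10 by the inductive hypothesis, and 10 is divisible by 10. Hence 10 | h(k+1).
By the principle of mathematical induction, the result holds for all t ≥ 0.
Therefore the largest such d is 10.

d = 10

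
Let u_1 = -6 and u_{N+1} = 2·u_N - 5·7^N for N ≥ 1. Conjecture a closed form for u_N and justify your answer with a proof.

Computing the first terms: u_1 = -6, u_2 = -47, u_3 = -339. This suggests u_N = 2^(N - 1) - 7^N.
When N = 1: the formula gives -6 = -6 = u_1.
Inductive step: assume the claim holds for N = m, so u_m = 2^(m - 1) - 7^m.
Then u_{m+1} = 2·u_m - 5·7^m = 2·(2^(m - 1) - 7^m) - 5·7^m = 2^m - 7^(m + 1) = 2^((m+1) - 1) - 7^(m+1),
which is the claimed formula at N = m+1.
By induction, the statement is established for all N ≥ 1.

u_N = 2^(N - 1) - 7^N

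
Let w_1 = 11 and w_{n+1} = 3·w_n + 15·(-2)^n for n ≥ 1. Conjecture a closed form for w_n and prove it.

Computing the first terms: w_1 = 11, w_2 = 3, w_3 = 69. This suggests w_n = -3(-2)^n + 5·3^(n - 1).
Base step (n = 1): the formula gives 11 = 11 = w_1.
Suppose the result is true for n = i, so w_i = -3(-2)^i + 5·3^(i - 1).
Then w_{i+1} = 3·w_i + 15·(-2)^i = 3·(-3(-2)^i + 5·3^(i - 1)) + 15·(-2)^i = -3(-2)^(i + 1) + 5·3^i = -3(-2)^(i+1) + 5·3^((i+1) - 1),
which is the claimed formula at n = i+1.
Hence, by induction on n, the claim holds for every n ≥ 1.

w_n = -3(-2)^n + 5·3^(n - 1)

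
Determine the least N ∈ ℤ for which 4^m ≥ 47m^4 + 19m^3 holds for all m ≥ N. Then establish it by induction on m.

N = 10

At m = 9: 262144 < 322218, so the inequality fails and N ≥ 10. We prove 4^m ≥ 47m^4 + 19m^3 for all m ≥ 10.
Base case (m = 10): 4^m = 1048576 and 47m^4 + 19m^3 = 489000, so 1048576 ≥ 489000.
Inductive step: assume the claim holds for m = r, so 4^r ≥ 47r^4 + 19r^3.
Then 4^(r + 1) = 4·(4^r) ≥ 4·(47r^4 + 19r^3).
Also, for r ≥ 10 we have 4·(47r^4 + 19r^3) ≥ 47(r+1)^4 + 19(r+1)^3, since 4·(47r^4 + 19r^3) − (47(r+1)^4 + 19(r+1)^3) = 141r^4 - 131r^3 - 339r^2 - 245r - 66, which is nonnegative for all r ≥ 10.
Combining, 4^(r + 1) ≥ 47(r+1)^4 + 19(r+1)^3.
This completes the induction.
Hence the smallest such N is 10.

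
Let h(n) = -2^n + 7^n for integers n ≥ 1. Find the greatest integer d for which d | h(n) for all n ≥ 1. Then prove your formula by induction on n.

d = 5

Computing the first values: h(1) = 5 and h(2) = 45; gcd(5, 45) = 5, so d ≤ 5.
We prove 5 | -2^n + 7^n for all n ≥ 1 by induction on n.
For the base case n = 1: h(1) = 5 = 5·(1), so 5 | h(1).
Inductive step: assume the claim holds for n = j, i.e. 5 | h(j). Then
7^{j+1} − 2^{j+1} = 7·7^j − 2·2^j = 7·(7^j − 2^j) + (5)·2^j. The first term is divisible by 5 by the inductive hypothesis, and the second term (5)·2^j is divisible by 5 since 5 | 5. Hence 5 | h(j+1).
This completes the induction.
Therefore the largest such d is 5.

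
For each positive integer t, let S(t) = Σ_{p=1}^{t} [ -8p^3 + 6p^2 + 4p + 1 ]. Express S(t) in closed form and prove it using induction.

We claim S(t) = -t(2t^3 + 2t^2 - 3t - 4) for all t ≥ 1.
When t = 1: S(1) = 3, and the closed form gives 3. They agree.
Inductive step: suppose the statement holds for some p ≥ 1, so S(p) = p(-2p^3 - 2p^2 + 3p + 4).
Then S(p+1) = S(p) + (-8p^3 - 18p^2 - 8p + 3) = (p(-2p^3 - 2p^2 + 3p + 4)) + (-8p^3 - 18p^2 - 8p + 3).
Simplifying, S(p+1) = -(p + 1)(2p^3 + 8p^2 + 7p - 3) = -(p+1)(2(p+1)^3 + 2(p+1)^2 - 3(p+1) - 4),
which is the closed form with t = p+1.
This completes the induction.

S(t) = -t(2t^3 + 2t^2 - 3t - 4)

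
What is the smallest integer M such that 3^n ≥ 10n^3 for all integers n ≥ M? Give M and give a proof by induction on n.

At n = 7: 2187 < 3430, so the inequality fails and M ≥ 8. We prove 3^n ≥ 10n^3 for all n ≥ 8.
Base case (n = 8): 3^n = 6561 and 10n^3 = 5120, so 6561 ≥ 5120.
Inductive step: assume the claim holds for n = j, so 3^j ≥ 10j^3.
Then 3^(j + 1) = 3·(3^j) ≥ 3·(10j^3).
Also, for j ≥ 8 we have 3·(10j^3) ≥ 10(j+1)^3, since 3 ≥ (1 + 1/j)^3 for all j ≥ 8.
Combining, 3^(j + 1) ≥ 10(j+1)^3.
This completes the induction.
Hence the smallest such M is 8.

M = 8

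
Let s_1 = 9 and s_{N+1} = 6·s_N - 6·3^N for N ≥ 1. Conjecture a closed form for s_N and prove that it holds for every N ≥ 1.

Computing the first terms: s_1 = 9, s_2 = 36, s_3 = 162. This suggests s_N = 2·3^N + 3·6^(N - 1).
When N = 1: the formula gives 9 = 9 = s_1.
For the inductive step, assume it holds for an arbitrary k ≥ 1, so s_k = 2·3^k + 3·6^(k - 1).
Then s_{k+1} = 6·s_k - 6·3^k = 6·(2·3^k + 3·6^(k - 1)) - 6·3^k = 2·3^(k + 1) + 3·6^k = 2·3^(k+1) + 3·6^((k+1) - 1),
which is the claimed formula at N = k+1.
By induction, the statement is established for all N ≥ 1.

s_N = 2·3^N + 3·6^(N - 1)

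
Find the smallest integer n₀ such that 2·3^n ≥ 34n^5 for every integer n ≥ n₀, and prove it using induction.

n₀ = 15

At n = 14: 9565938 < 18286016, so the inequality fails and n₀ ≥ 15. We prove 2·3^n ≥ 34n^5 for all n ≥ 15.
Base case (n = 15): 2·3^n = 28697814 and 34n^5 = 25818750, so 28697814 ≥ 25818750.
For the inductive step, assume it holds for an arbitrary k ≥ 15, so 2·3^k ≥ 34k^5.
Then 2·3^(k + 1) = 3·(2·3^k) ≥ 3·(34k^5).
Also, for k ≥ 15 we have 3·(34k^5) ≥ 34(k+1)^5, since 3 ≥ (1 + 1/k)^5 for all k ≥ 15.
Combining, 2·3^(k + 1) ≥ 34(k+1)^5.
By induction, the statement is established for all n ≥ 15.
Hence the smallest such n₀ is 15.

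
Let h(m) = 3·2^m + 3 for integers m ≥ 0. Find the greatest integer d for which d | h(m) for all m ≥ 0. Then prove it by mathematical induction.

d = 3

Computing the first values: h(0) = 6 and h(1) = 9; gcd(6, 9) = 3, so d ≤ 3.
We prove 3 | 3·2^m + 3 for all m ≥ 0 by induction on m.
Base step (m = 0): h(0) = 6 = 3·(2), so 3 | h(0).
Inductive step: suppose the statement holds for some k ≥ 0, i.e. 3 | h(k). Then
h(k+1) = 3·2^(k+1) + 3 = 2·(3·2^k + 3) - 3 = 2·h(k) - 3. The first term is divisible by 3 by the inductive hypothesis, and -3 is divisible by 3. Hence 3 | h(k+1).
By the principle of mathematical induction, the result holds for all m ≥ 0.
Therefore the largest such d is 3.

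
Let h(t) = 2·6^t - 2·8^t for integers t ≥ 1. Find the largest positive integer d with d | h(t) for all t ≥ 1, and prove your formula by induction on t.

Computing the first values: h(1) = -4 and h(2) = -56; gcd(-4, -56) = 4, so d ≤ 4.
We prove 4 | 2·6^t - 2·8^t for all t ≥ 1 by induction on t.
Base step (t = 1): h(1) = -4 = 4·(-1), so 4 | h(1).
Inductive step: assume the claim holds for t = k, i.e. 4 | h(k). Then
h(k+1) − 8·h(k) = (2·6^(k+1) - 2·8^(k+1)) − 8·(2·6^k - 2·8^k) = (2)·6^k·(6 − 8) = (-4)·6^k. Since 4 | h(k) by the inductive hypothesis, 4 | 8·h(k); and 4 | -4 since -4 = 4·-1. Therefore 4 | h(k+1).
This completes the induction.
Therefore the largest such d is 4.

d = 4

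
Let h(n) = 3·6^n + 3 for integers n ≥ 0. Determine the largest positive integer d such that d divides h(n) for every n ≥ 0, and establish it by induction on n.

d = 3

Computing the first values: h(0) = 6 and h(1) = 21; gcd(6, 21) = 3, so d ≤ 3.
We prove 3 | 3·6^n + 3 for all n ≥ 0 by induction on n.
Base case (n = 0): h(0) = 6 = 3·(2), so 3 | h(0).
Suppose the result is true for n = i, i.e. 3 | h(i). Then
h(i+1) = 3·6^(i+1) + 3 = 6·(3·6^i + 3) - 15 = 6·h(i) - 15. The first term is divisible by 3 by the inductive hypothesis, and -15 is divisible by 3. Hence 3 | h(i+1).
Hence, by induction on n, the claim holds for every n ≥ 0.
Therefore the largest such d is 3.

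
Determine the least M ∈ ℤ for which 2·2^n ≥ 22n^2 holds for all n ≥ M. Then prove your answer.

At n = 10: 2048 < 2200, so the inequality fails and M ≥ 11. We prove 2·2^n ≥ 22n^2 for all n ≥ 11.
Base step (n = 11): 2·2^n = 4096 and 22n^2 = 2662, so 4096 ≥ 2662.
For the inductive step, assume it holds for an arbitrary m ≥ 11, so 2·2^m ≥ 22m^2.
Then 2·2^(m + 1) = 2·(2·2^m) ≥ 2·(22m^2).
Also, for m ≥ 11 we have 2·(22m^2) ≥ 22(m+1)^2, since 2 ≥ (1 + 1/m)^2 for all m ≥ 11.
Combining, 2·2^(m + 1) ≥ 22(m+1)^2.
Hence, by induction on n, the claim holds for every n ≥ 11.
Hence the smallest such M is 11.

M = 11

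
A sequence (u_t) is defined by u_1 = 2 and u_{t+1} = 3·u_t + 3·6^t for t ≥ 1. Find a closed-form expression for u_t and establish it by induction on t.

Computing the first terms: u_1 = 2, u_2 = 24, u_3 = 180. This suggests u_t = -4·3^(t - 1) + 6^t.
Base step (t = 1): the formula gives 2 = 2 = u_1.
Inductive step: suppose the statement holds for some r ≥ 1, so u_r = -4·3^(r - 1) + 6^r.
Then u_{r+1} = 3·u_r + 3·6^r = 3·(-4·3^(r - 1) + 6^r) + 3·6^r = -4·3^r + 6^(r + 1) = -4·3^((r+1) - 1) + 6^(r+1),
which is the claimed formula at t = r+1.
By induction, the statement is established for all t ≥ 1.

u_t = -4·3^(t - 1) + 6^t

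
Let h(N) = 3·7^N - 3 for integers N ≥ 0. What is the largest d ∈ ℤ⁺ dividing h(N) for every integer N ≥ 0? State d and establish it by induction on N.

Computing the first values: h(0) = 0 and h(1) = 18; gcd(0, 18) = 18, so d ≤ 18.
We prove 18 | 3·7^N - 3 for all N ≥ 0 by induction on N.
Base case (N = 0): h(0) = 0 = 18·(0), so 18 | h(0).
Inductive step: suppose the statement holds for some j ≥ 0, i.e. 18 | h(j). Then
h(j+1) = 3·7^(j+1) - 3 = 7·(3·7^j - 3) + 18 = 7·h(j) + 18. The first term is divisible by 18 by the inductive hypothesis, and 18 is divisible by 18. Hence 18 | h(j+1).
By induction, the statement is established for all N ≥ 0.
Therefore the largest such d is 18.

d = 18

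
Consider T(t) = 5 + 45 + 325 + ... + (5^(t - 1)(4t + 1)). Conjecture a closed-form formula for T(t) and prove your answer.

T(t) = 5^t·t

We claim T(t) = 5^t·t for all t ≥ 1.
Base step (t = 1): T(1) = 5, and the closed form gives 5. They agree.
Inductive step: assume the claim holds for t = k, so T(k) = 5^k·k.
Then T(k+1) = T(k) + (5^k(4k + 5)) = (5^k·k) + (5^k(4k + 5)).
Simplifying, T(k+1) = 5^(k + 1)(k + 1) = 5^(k+1)·(k+1),
which is the closed form with t = k+1.
This completes the induction.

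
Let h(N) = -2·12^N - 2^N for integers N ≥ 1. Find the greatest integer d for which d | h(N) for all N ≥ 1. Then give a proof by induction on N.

d = 2

Computing the first values: h(1) = -26 and h(2) = -292; gcd(-26, -292) = 2, so d ≤ 2.
We prove 2 | -2·12^N - 2^N for all N ≥ 1 by induction on N.
For the base case N = 1: h(1) = -26 = 2·(-13), so 2 | h(1).
For the inductive step, assume it holds for an arbitrary r ≥ 1, i.e. 2 | h(r). Then
h(r+1) − 12·h(r) = (-2·12^(r+1) - 2^(r+1)) − 12·(-2·12^r - 2^r) = (-1)·2^r·(2 − 12) = (10)·2^r. Since 2 | h(r) by the inductive hypothesis, 2 | 12·h(r); and 2 | 10 since 10 = 2·5. Therefore 2 | h(r+1).
By the principle of mathematical induction, the result holds for all N ≥ 1.
Therefore the largest such d is 2.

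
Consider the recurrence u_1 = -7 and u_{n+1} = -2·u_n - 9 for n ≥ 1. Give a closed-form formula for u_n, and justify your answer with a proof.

u_n = -(-2)^(n + 1) - 3

Computing the first terms: u_1 = -7, u_2 = 5, u_3 = -19. This suggests u_n = -(-2)^(n + 1) - 3.
Base step (n = 1): the formula gives -7 = -7 = u_1.
For the inductive step, assume it holds for an arbitrary p ≥ 1, so u_p = -(-2)^(p + 1) - 3.
Then u_{p+1} = -2·u_p - 9 = -2·(-(-2)^(p + 1) - 3) - 9 = -(-2)^(p + 2) - 3 = -(-2)^((p+1) + 1) - 3,
which is the claimed formula at n = p+1.
This completes the induction.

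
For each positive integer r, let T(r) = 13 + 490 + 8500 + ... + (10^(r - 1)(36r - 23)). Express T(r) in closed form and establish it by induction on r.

T(r) = 10^r(4r - 3) + 3

We claim T(r) = 10^r(4r - 3) + 3 for all r ≥ 1.
Base step (r = 1): T(1) = 13, and the closed form gives 13. They agree.
Inductive step: suppose the statement holds for some j ≥ 1, so T(j) = 10^j(4j - 3) + 3.
Then T(j+1) = T(j) + (10^j(36j + 13)) = (10^j(4j - 3) + 3) + (10^j(36j + 13)).
Simplifying, T(j+1) = 40·10^j·j + 10·10^j + 3 = 10^(j+1)(4(j+1) - 3) + 3,
which is the closed form with r = j+1.
By the principle of mathematical induction, the result holds for all r ≥ 1.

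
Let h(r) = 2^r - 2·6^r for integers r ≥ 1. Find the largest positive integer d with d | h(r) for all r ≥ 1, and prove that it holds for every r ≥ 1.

Computing the first values: h(1) = -10 and h(2) = -68; gcd(-10, -68) = 2, so d ≤ 2.
We prove 2 | 2^r - 2·6^r for all r ≥ 1 by induction on r.
When r = 1: h(1) = -10 = 2·(-5), so 2 | h(1).
Inductive step: assume the claim holds for r = i, i.e. 2 | h(i). Then
h(i+1) − 6·h(i) = (2^(i+1) - 2·6^(i+1)) − 6·(2^i - 2·6^i) = (1)·2^i·(2 − 6) = (-4)·2^i. Since 2 | h(i) by the inductive hypothesis, 2 | 6·h(i); and 2 | -4 since -4 = 2·-2. Therefore 2 | h(i+1).
By induction, the statement is established for all r ≥ 1.
Therefore the largest such d is 2.

d = 2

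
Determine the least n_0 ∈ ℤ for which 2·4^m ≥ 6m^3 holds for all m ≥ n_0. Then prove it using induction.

At m = 3: 128 < 162, so the inequality fails and n_0 ≥ 4. We prove 2·4^m ≥ 6m^3 for all m ≥ 4.
Base case (m = 4): 2·4^m = 512 and 6m^3 = 384, so 512 ≥ 384.
For the inductive step, assume it holds for an arbitrary r ≥ 4, so 2·4^r ≥ 6r^3.
Then 2·4^(r + 1) = 4·(2·4^r) ≥ 4·(6r^3).
Also, for r ≥ 4 we have 4·(6r^3) ≥ 6(r+1)^3, since 4 ≥ (1 + 1/r)^3 for all r ≥ 4.
Combining, 2·4^(r + 1) ≥ 6(r+1)^3.
By the principle of mathematical induction, the result holds for all m ≥ 4.
Hence the smallest such n_0 is 4.

n_0 = 4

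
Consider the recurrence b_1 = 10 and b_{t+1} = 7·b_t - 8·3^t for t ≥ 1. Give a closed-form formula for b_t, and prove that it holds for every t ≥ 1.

b_t = 2·3^t + 4·7^(t - 1)

Computing the first terms: b_1 = 10, b_2 = 46, b_3 = 250. This suggests b_t = 2·3^t + 4·7^(t - 1).
For the base case t = 1: the formula gives 10 = 10 = b_1.
Suppose the result is true for t = r, so b_r = 2·3^r + 4·7^(r - 1).
Then b_{r+1} = 7·b_r - 8·3^r = 7·(2·3^r + 4·7^(r - 1)) - 8·3^r = 2·3^(r + 1) + 4·7^r = 2·3^(r+1) + 4·7^((r+1) - 1),
which is the claimed formula at t = r+1.
By the principle of mathematical induction, the result holds for all t ≥ 1.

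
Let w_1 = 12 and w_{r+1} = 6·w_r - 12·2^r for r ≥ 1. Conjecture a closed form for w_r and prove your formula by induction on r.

w_r = 3·2^r + 6^r

Computing the first terms: w_1 = 12, w_2 = 48, w_3 = 240. This suggests w_r = 3·2^r + 6^r.
When r = 1: the formula gives 12 = 12 = w_1.
Inductive step: assume the claim holds for r = m, so w_m = 3·2^m + 6^m.
Then w_{m+1} = 6·w_m - 12·2^m = 6·(3·2^m + 6^m) - 12·2^m = 3·2^(m + 1) + 6^(m + 1),
which is the claimed formula at r = m+1.
This completes the induction.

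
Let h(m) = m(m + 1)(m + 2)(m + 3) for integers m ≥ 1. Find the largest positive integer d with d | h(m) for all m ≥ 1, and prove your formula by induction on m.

d = 24

Computing the first values: h(1) = 24 and h(2) = 120; gcd(24, 120) = 24, so d ≤ 24.
We prove 24 | m(m + 1)(m + 2)(m + 3) for all m ≥ 1 by induction on m.
When m = 1: h(1) = 24 = 24·(1), so 24 | h(1).
Suppose the result is true for m = k, i.e. 24 | h(k). Then
h(k+1) − h(k) = (k+1)·(k+2)·(k+3)·(k+4) − k·(k+1)·(k+2)·(k+3) = (k+1)·(k+2)·(k+3)·[(k+4) − k] = 4·(k+1)·(k+2)·(k+3). The product of 3 consecutive integers is divisible by (3)! = 6, so h(k+1) − h(k) is divisible by 4·6 = 24. By the inductive hypothesis 24 | h(k), hence 24 | h(k+1).
By the principle of mathematical induction, the result holds for all m ≥ 1.
Therefore the largest such d is 24.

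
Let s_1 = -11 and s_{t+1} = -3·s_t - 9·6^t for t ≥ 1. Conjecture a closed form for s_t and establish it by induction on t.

s_t = -5(-3)^(t - 1) - 6^t

Computing the first terms: s_1 = -11, s_2 = -21, s_3 = -261. This suggests s_t = -5(-3)^(t - 1) - 6^t.
For the base case t = 1: the formula gives -11 = -11 = s_1.
Inductive step: suppose the statement holds for some r ≥ 1, so s_r = -5(-3)^(r - 1) - 6^r.
Then s_{r+1} = -3·s_r - 9·6^r = -3·(-5(-3)^(r - 1) - 6^r) - 9·6^r = -5(-3)^r - 6^(r + 1) = -5(-3)^((r+1) - 1) - 6^(r+1),
which is the claimed formula at t = r+1.
By the principle of mathematical induction, the result holds for all t ≥ 1.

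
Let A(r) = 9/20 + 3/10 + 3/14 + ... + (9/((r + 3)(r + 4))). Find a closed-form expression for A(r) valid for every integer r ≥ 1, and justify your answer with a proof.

A(r) = 9r/(4(r + 4))

We claim A(r) = 9r/(4(r + 4)) for all r ≥ 1.
For the base case r = 1: A(1) = 9/20, and the closed form gives 9/20. They agree.
For the inductive step, assume it holds for an arbitrary m ≥ 1, so A(m) = 9m/(4(m + 4)).
Then A(m+1) = A(m) + (9/((m + 4)(m + 5))) = (9m/(4(m + 4))) + (9/((m + 4)(m + 5))).
Simplifying, A(m+1) = 9(m + 1)/(4(m + 5)) = 9(m+1)/(4((m+1) + 4)),
which is the closed form with r = m+1.
By induction, the statement is established for all r ≥ 1.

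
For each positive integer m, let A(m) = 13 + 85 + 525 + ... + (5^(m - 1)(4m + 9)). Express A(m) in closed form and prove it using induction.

We claim A(m) = 5^m(m + 2) - 2 for all m ≥ 1.
Base case (m = 1): A(1) = 13, and the closed form gives 13. They agree.
Inductive step: suppose the statement holds for some k ≥ 1, so A(k) = 5^k(k + 2) - 2.
Then A(k+1) = A(k) + (5^k(4k + 13)) = (5^k(k + 2) - 2) + (5^k(4k + 13)).
Simplifying, A(k+1) = 5·5^k·k + 15·5^k - 2 = 5^(k+1)((k+1) + 2) - 2,
which is the closed form with m = k+1.
Hence, by induction on m, the claim holds for every m ≥ 1.

A(m) = 5^m(m + 2) - 2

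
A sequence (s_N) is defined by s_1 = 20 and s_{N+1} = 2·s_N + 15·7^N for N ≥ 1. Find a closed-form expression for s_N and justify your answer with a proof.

Computing the first terms: s_1 = 20, s_2 = 145, s_3 = 1025. This suggests s_N = -2^(N - 1) + 3·7^N.
Base step (N = 1): the formula gives 20 = 20 = s_1.
For the inductive step, assume it holds for an arbitrary p ≥ 1, so s_p = -2^(p - 1) + 3·7^p.
Then s_{p+1} = 2·s_p + 15·7^p = 2·(-2^(p - 1) + 3·7^p) + 15·7^p = -2^p + 3·7^(p + 1) = -2^((p+1) - 1) + 3·7^(p+1),
which is the claimed formula at N = p+1.
By the principle of mathematical induction, the result holds for all N ≥ 1.

s_N = -2^(N - 1) + 3·7^N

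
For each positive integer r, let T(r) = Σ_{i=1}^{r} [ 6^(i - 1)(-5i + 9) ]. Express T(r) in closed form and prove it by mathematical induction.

T(r) = 6^r(-r + 2) - 2

We claim T(r) = 6^r(-r + 2) - 2 for all r ≥ 1.
Base step (r = 1): T(1) = 4, and the closed form gives 4. They agree.
Suppose the result is true for r = i, so T(i) = 6^i(-i + 2) - 2.
Then T(i+1) = T(i) + (6^i(-5i + 4)) = (6^i(-i + 2) - 2) + (6^i(-5i + 4)).
Simplifying, T(i+1) = -6·6^i·i + 6·6^i - 2 = 6^(i+1)(-(i+1) + 2) - 2,
which is the closed form with r = i+1.
Hence, by induction on r, the claim holds for every r ≥ 1.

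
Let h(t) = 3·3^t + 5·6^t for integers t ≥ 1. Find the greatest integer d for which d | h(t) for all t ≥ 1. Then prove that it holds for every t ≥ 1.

Computing the first values: h(1) = 39 and h(2) = 207; gcd(39, 207) = 3, so d ≤ 3.
We prove 3 | 3·3^t + 5·6^t for all t ≥ 1 by induction on t.
Base case (t = 1): h(1) = 39 = 3·(13), so 3 | h(1).
Inductive step: assume the claim holds for t = i, i.e. 3 | h(i). Then
h(i+1) − 6·h(i) = (3·3^(i+1) + 5·6^(i+1)) − 6·(3·3^i + 5·6^i) = (3)·3^i·(3 − 6) = (-9)·3^i. Since 3 | h(i) by the inductive hypothesis, 3 | 6·h(i); and 3 | -9 since -9 = 3·-3. Therefore 3 | h(i+1).
This completes the induction.
Therefore the largest such d is 3.

d = 3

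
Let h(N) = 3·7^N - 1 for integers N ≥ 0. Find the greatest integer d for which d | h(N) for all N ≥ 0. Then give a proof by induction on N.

Computing the first values: h(0) = 2 and h(1) = 20; gcd(2, 20) = 2, so d ≤ 2.
We prove 2 | 3·7^N - 1 for all N ≥ 0 by induction on N.
Base case (N = 0): h(0) = 2 = 2·(1), so 2 | h(0).
For the inductive step, assume it holds for an arbitrary k ≥ 0, i.e. 2 | h(k). Then
h(k+1) = 3·7^(k+1) - 1 = 7·(3·7^k - 1) + 6 = 7·h(k) + 6. The first term is divisible by 2 by the inductive hypothesis, and 6 is divisible by 2. Hence 2 | h(k+1).
By the principle of mathematical induction, the result holds for all N ≥ 0.
Therefore the largest such d is 2.

d = 2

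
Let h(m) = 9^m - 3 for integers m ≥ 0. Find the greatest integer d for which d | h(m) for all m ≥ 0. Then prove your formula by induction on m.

d = 2

Computing the first values: h(0) = -2 and h(1) = 6; gcd(-2, 6) = 2, so d ≤ 2.
We prove 2 | 9^m - 3 for all m ≥ 0 by induction on m.
For the base case m = 0: h(0) = -2 = 2·(-1), so 2 | h(0).
For the inductive step, assume it holds for an arbitrary r ≥ 0, i.e. 2 | h(r). Then
h(r+1) = 9^(r+1) - 3 = 9·(9^r - 3) + 24 = 9·h(r) + 24. The first term is divisible by 2 by the inductive hypothesis, and 24 is divisible by 2. Hence 2 | h(r+1).
This completes the induction.
Therefore the largest such d is 2.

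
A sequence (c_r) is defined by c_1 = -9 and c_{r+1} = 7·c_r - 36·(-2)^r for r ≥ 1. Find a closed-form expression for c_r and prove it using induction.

Computing the first terms: c_1 = -9, c_2 = 9, c_3 = -81. This suggests c_r = (-2)^(r + 2) - 7^(r - 1).
When r = 1: the formula gives -9 = -9 = c_1.
Inductive step: assume the claim holds for r = j, so c_j = (-2)^(j + 2) - 7^(j - 1).
Then c_{j+1} = 7·c_j - 36·(-2)^j = 7·((-2)^(j + 2) - 7^(j - 1)) - 36·(-2)^j = (-2)^(j + 3) - 7^j = (-2)^((j+1) + 2) - 7^((j+1) - 1),
which is the claimed formula at r = j+1.
This completes the induction.

c_r = (-2)^(r + 2) - 7^(r - 1)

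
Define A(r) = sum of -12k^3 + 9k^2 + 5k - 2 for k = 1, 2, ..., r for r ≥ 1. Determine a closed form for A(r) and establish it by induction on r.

We claim A(r) = -r(r - 1)(3r^2 + 6r + 2) for all r ≥ 1.
When r = 1: A(1) = 0, and the closed form gives 0. They agree.
Suppose the result is true for r = k, so A(k) = k(-3k^3 - 3k^2 + 4k + 2).
Then A(k+1) = A(k) + (k(-12k^2 - 27k - 13)) = (k(-3k^3 - 3k^2 + 4k + 2)) + (k(-12k^2 - 27k - 13)).
Simplifying, A(k+1) = -k(k + 1)(3k^2 + 12k + 11) = -(k+1)((k+1) - 1)(3(k+1)^2 + 6(k+1) + 2),
which is the closed form with r = k+1.
By the principle of mathematical induction, the result holds for all r ≥ 1.

A(r) = -r(r - 1)(3r^2 + 6r + 2)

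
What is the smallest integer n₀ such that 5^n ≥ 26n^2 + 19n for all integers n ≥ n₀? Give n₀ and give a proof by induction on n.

At n = 3: 125 < 291, so the inequality fails and n₀ ≥ 4. We prove 5^n ≥ 26n^2 + 19n for all n ≥ 4.
Base case (n = 4): 5^n = 625 and 26n^2 + 19n = 492, so 625 ≥ 492.
Inductive step: assume the claim holds for n = p, so 5^p ≥ 26p^2 + 19p.
Then 5^(p + 1) = 5·(5^p) ≥ 5·(26p^2 + 19p).
Also, for p ≥ 4 we have 5·(26p^2 + 19p) ≥ 26(p+1)^2 + 19(p+1), since 5·(26p^2 + 19p) − (26(p+1)^2 + 19(p+1)) = 104p^2 + 24p - 45, which is nonnegative for all p ≥ 4.
Combining, 5^(p + 1) ≥ 26(p+1)^2 + 19(p+1).
By the principle of mathematical induction, the result holds for all n ≥ 4.
Hence the smallest such n₀ is 4.

n₀ = 4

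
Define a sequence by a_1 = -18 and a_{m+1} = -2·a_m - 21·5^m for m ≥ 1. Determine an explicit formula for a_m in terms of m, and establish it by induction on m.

a_m = -3(-2)^(m - 1) - 3·5^m

Computing the first terms: a_1 = -18, a_2 = -69, a_3 = -387. This suggests a_m = -3(-2)^(m - 1) - 3·5^m.
When m = 1: the formula gives -18 = -18 = a_1.
For the inductive step, assume it holds for an arbitrary p ≥ 1, so a_p = -3(-2)^(p - 1) - 3·5^p.
Then a_{p+1} = -2·a_p - 21·5^p = -2·(-3(-2)^(p - 1) - 3·5^p) - 21·5^p = -3(-2)^p - 3·5^(p + 1) = -3(-2)^((p+1) - 1) - 3·5^(p+1),
which is the claimed formula at m = p+1.
Hence, by induction on m, the claim holds for every m ≥ 1.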